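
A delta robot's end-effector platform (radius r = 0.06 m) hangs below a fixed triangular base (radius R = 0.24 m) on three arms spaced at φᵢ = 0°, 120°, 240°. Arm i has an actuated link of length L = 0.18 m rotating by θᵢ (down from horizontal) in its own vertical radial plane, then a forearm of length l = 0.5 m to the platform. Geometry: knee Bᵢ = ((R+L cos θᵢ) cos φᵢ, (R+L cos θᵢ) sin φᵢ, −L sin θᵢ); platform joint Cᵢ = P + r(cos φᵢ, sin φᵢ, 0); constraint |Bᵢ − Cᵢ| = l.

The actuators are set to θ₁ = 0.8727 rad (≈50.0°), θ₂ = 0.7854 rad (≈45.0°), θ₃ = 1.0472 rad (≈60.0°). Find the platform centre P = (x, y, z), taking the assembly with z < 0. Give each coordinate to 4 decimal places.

(0.0091, 0.0450, -0.5451)

O1 = (0.2957·cos0.0°, 0.2957·sin0.0°, -0.1379) = (0.2957, 0.0000, -0.1379)
φ2=120.0°: virtual centre (-0.1536, 0.2661, -0.1273), radius l
O3 = (0.2700·cos240.0°, 0.2700·sin240.0°, -0.1559) = (-0.1350, -0.2338, -0.1559)
subtract pairs → two planes through P
[-0.8987 0.5322 0.0212]·P = 0.0042;  [-0.8614 -0.4677 -0.0360]·P = -0.0093
Cramer: x(z) = 0.0034-0.0105z;  y(z) = 0.0135-0.0576z
into |P−O₁|² = l²: 1.0034z² + 0.2804z + -0.1454 = 0;  Δ = 0.6620;  z = -0.5451 or 0.2657 → z<0 root = -0.5451
x = 0.0091, y = 0.0450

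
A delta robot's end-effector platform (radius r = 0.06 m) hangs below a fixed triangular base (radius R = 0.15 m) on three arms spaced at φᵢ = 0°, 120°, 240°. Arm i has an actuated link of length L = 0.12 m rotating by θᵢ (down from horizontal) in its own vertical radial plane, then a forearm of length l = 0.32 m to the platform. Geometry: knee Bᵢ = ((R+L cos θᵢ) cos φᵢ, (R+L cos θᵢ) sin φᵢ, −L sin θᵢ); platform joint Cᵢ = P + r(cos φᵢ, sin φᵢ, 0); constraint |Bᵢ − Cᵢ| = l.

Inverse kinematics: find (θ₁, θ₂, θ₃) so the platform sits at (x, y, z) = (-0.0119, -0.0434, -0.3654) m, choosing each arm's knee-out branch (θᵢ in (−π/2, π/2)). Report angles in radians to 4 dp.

φ1=0.0° → target in arm frame (-0.0119, -0.0434)
  e−x'=0.1019;  (l²−L²−(e−x')²−y'²−z²)/2L = -0.2408
  θ1 = atan2(B,A) + arccos(C/0.3793) = 0.9596
φ2=120.0° → target in arm frame (-0.0316, 0.0320)
  A=0.1216, B=-0.3654, C=(l²−L²−A²−y'²−z²)/(2L)=-0.2556
  √(A²+B²)=0.3851;  θ2 = -1.2495+2.2964 ≈ 1.0470
φ3=240.0° → target in arm frame (0.0435, 0.0114)
  A cos θ + B sin θ = C:  0.0465·cos θ + -0.3654·sin θ = -0.1992
  √(A²+B²)=0.3683;  θ3 = -1.4443+2.1422 ≈ 0.6978

θ₁ = 0.9596, θ₂ = 1.0470, θ₃ = 0.6978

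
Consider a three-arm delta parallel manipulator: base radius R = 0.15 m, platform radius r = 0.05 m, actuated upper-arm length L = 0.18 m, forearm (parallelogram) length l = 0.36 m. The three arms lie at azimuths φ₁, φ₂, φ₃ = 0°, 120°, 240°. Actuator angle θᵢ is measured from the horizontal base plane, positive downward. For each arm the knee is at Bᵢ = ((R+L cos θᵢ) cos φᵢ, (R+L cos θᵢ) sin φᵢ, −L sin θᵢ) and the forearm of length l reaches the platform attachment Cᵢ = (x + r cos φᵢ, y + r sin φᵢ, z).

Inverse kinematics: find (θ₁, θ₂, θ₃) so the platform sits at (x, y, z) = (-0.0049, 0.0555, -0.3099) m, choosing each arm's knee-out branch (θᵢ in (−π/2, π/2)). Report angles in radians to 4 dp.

θ₁ = 0.4363, θ₂ = 0.1746, θ₃ = 0.6110

rotate P by −φ1: (-0.0049, 0.0555, -0.3099)
  A=0.1049, B=-0.3099, C=(l²−L²−A²−y'²−z²)/(2L)=-0.0359
  √(A²+B²)=0.3272;  θ1 = -1.2444+1.6807 ≈ 0.4363
arm 2 (φ=120.0°): x'=0.0505, y'=-0.0235
  e−x'=0.0495;  (l²−L²−(e−x')²−y'²−z²)/2L = -0.0051
  γ=atan2(-0.3099,0.0495)=-1.4125;  ψ=arccos(-0.0163)=1.5871;  θ2=γ+ψ≈0.1746
arm 3 (φ=240.0°): x'=-0.0456, y'=-0.0320
  A=0.1456, B=-0.3099, C=(l²−L²−A²−y'²−z²)/(2L)=-0.0585
  √(A²+B²)=0.3424;  θ3 = -1.1315+1.7425 ≈ 0.6110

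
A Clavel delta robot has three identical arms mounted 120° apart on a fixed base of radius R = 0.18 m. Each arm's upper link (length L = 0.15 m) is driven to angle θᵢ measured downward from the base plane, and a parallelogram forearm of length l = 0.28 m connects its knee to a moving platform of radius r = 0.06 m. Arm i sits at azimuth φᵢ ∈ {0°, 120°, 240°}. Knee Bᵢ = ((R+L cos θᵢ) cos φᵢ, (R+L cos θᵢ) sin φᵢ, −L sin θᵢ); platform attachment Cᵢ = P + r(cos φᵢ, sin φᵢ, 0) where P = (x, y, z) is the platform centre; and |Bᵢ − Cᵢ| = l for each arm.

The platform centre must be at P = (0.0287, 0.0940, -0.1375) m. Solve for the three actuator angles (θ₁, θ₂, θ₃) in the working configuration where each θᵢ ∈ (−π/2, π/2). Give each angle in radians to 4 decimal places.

arm 1 (φ=0.0°): x'=0.0287, y'=0.0940
  A cos θ + B sin θ = C:  0.0913·cos θ + -0.1375·sin θ = 0.0661
  √(A²+B²)=0.1651;  θ1 = -0.9846+1.1589 ≈ 0.1743
rotate P by −φ2: (0.0671, -0.0719, -0.1375)
  A=0.0529, B=-0.1375, C=(l²−L²−A²−y'²−z²)/(2L)=0.0968
  θ2 = atan2(B,A) + arccos(C/0.1473) = -0.3489
rotate P by −φ3: (-0.0958, -0.0221, -0.1375)
  A cos θ + B sin θ = C:  0.2158·cos θ + -0.1375·sin θ = -0.0335
  γ=atan2(-0.1375,0.2158)=-0.5674;  ψ=arccos(-0.1309)=1.7021;  θ3=γ+ψ≈1.1347

θ₁ = 0.1743, θ₂ = -0.3489, θ₃ = 1.1347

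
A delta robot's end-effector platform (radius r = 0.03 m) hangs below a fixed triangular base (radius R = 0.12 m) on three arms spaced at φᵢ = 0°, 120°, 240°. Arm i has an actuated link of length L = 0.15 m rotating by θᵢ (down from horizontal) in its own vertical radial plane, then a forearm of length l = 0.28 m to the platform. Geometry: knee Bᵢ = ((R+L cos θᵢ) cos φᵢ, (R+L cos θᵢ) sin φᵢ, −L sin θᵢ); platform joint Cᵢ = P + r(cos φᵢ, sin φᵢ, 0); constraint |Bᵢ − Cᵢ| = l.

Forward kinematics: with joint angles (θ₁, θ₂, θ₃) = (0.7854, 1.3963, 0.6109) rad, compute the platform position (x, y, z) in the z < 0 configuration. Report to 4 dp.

φ1=0.0°: virtual centre (0.1961, 0.0000, -0.1061), radius l
S2 = (0.1160·cos120.0°, 0.1160·sin120.0°, -0.1477) = (-0.0580, 0.1005, -0.1477)
φ3=240.0°: virtual centre (-0.1064, -0.1844, -0.0860), radius l
|S₂|²−|S₁|² = -0.0144;  |S₃|²−|S₁|² = 0.0030
[-0.5082 0.2010 -0.0833]·P = -0.0144;  [-0.6050 -0.3687 0.0401]·P = 0.0030
Cramer: x(z) = 0.0152-0.0734z;  y(z) = -0.0332+0.2290z
sphere 1 gives Az²+Bz+C=0 with A=1.0578, B=0.2235, C=-0.0333;  B²−4AC=0.1910;  roots -0.3122, 0.1010;  negative root z = -0.3122
x = 0.0381, y = -0.1047

(0.0381, -0.1047, -0.3122)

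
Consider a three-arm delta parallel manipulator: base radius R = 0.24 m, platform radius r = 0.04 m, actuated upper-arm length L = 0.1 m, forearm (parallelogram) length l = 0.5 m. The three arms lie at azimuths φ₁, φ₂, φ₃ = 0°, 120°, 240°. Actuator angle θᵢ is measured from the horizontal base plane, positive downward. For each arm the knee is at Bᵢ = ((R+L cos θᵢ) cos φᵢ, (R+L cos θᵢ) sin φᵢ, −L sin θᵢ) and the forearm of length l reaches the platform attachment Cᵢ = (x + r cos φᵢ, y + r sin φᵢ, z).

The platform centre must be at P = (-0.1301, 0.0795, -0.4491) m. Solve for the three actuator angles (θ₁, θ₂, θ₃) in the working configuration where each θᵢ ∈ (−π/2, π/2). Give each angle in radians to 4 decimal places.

θ₁ = 1.3961, θ₂ = -0.1746, θ₃ = 0.6976

rotate P by −φ1: (-0.1301, 0.0795, -0.4491)
  A=0.3301, B=-0.4491, C=(l²−L²−A²−y'²−z²)/(2L)=-0.3849
  γ=atan2(-0.4491,0.3301)=-0.9369;  ψ=arccos(-0.6905)=2.3330;  θ1=γ+ψ≈1.3961
φ2=120.0° → target in arm frame (0.1339, 0.0729)
  A cos θ + B sin θ = C:  0.0661·cos θ + -0.4491·sin θ = 0.1431
  √(A²+B²)=0.4539;  θ2 = -1.4247+1.2501 ≈ -0.1746
φ3=240.0° → target in arm frame (-0.0038, -0.1524)
  A=0.2038, B=-0.4491, C=(l²−L²−A²−y'²−z²)/(2L)=-0.1323
  γ=atan2(-0.4491,0.2038)=-1.1448;  ψ=arccos(-0.2682)=1.8423;  θ3=γ+ψ≈0.6976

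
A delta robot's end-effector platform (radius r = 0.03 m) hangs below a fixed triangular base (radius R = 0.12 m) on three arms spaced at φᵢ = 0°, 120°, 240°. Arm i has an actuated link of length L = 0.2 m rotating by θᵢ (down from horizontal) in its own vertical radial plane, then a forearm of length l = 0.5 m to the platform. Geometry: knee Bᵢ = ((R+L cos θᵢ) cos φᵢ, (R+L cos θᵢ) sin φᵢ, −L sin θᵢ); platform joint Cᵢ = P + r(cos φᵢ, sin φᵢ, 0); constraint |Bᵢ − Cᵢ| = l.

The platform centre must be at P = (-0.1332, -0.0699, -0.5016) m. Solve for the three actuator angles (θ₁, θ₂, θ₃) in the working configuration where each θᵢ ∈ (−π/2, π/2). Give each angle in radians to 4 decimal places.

φ1=0.0° → target in arm frame (-0.1332, -0.0699)
  e−x'=0.2232;  (l²−L²−(e−x')²−y'²−z²)/2L = -0.2408
  γ=atan2(-0.5016,0.2232)=-1.1521;  ψ=arccos(-0.4385)=2.0248;  θ1=γ+ψ≈0.8726
φ2=120.0° → target in arm frame (0.0061, 0.1503)
  e−x'=0.0839;  (l²−L²−(e−x')²−y'²−z²)/2L = -0.1781
  θ2 = atan2(B,A) + arccos(C/0.5086) = 0.5236
φ3=240.0° → target in arm frame (0.1271, -0.0804)
  A cos θ + B sin θ = C:  -0.0371·cos θ + -0.5016·sin θ = -0.1236
  θ3 = atan2(B,A) + arccos(C/0.5030) = 0.1744

θ₁ = 0.8726, θ₂ = 0.5236, θ₃ = 0.1744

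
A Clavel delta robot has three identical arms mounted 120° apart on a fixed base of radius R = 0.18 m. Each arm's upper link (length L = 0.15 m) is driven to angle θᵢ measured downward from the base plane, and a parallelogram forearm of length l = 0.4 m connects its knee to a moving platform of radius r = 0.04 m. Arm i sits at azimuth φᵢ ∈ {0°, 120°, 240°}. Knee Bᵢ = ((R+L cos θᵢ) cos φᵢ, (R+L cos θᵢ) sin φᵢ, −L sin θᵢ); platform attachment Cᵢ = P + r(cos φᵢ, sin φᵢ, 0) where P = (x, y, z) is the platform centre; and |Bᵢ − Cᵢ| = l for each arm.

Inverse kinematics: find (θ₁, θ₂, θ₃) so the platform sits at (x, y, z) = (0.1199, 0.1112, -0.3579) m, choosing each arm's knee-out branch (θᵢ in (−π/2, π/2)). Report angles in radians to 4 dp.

θ₁ = 0.0874, θ₂ = 0.5236, θ₃ = 1.3088

arm 1 (φ=0.0°): x'=0.1199, y'=0.1112
  A cos θ + B sin θ = C:  0.0201·cos θ + -0.3579·sin θ = -0.0112
  √(A²+B²)=0.3585;  θ1 = -1.5147+1.6021 ≈ 0.0874
φ2=120.0° → target in arm frame (0.0364, -0.1594)
  A cos θ + B sin θ = C:  0.1036·cos θ + -0.3579·sin θ = -0.0892
  √(A²+B²)=0.3726;  θ2 = -1.2889+1.8125 ≈ 0.5236
φ3=240.0° → target in arm frame (-0.1563, 0.0482)
  A cos θ + B sin θ = C:  0.2963·cos θ + -0.3579·sin θ = -0.2689
  θ3 = atan2(B,A) + arccos(C/0.4646) = 1.3088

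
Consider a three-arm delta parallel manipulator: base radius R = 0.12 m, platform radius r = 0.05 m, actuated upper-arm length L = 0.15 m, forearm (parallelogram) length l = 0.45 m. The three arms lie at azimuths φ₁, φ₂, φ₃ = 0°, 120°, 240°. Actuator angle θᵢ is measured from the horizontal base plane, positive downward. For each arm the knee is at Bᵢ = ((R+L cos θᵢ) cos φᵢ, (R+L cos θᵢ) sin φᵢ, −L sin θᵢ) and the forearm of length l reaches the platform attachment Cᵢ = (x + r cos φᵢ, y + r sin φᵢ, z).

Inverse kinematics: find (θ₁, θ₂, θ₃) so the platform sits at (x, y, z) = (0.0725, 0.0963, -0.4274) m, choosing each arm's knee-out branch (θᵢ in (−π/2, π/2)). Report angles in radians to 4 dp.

rotate P by −φ1: (0.0725, 0.0963, -0.4274)
  e−x'=-0.0025;  (l²−L²−(e−x')²−y'²−z²)/2L = -0.0398
  θ1 = atan2(B,A) + arccos(C/0.4274) = 0.0875
φ2=120.0° → target in arm frame (0.0471, -0.1109)
  A cos θ + B sin θ = C:  0.0229·cos θ + -0.4274·sin θ = -0.0517
  θ2 = atan2(B,A) + arccos(C/0.4280) = 0.1744
rotate P by −φ3: (-0.1196, 0.0146, -0.4274)
  A cos θ + B sin θ = C:  0.1896·cos θ + -0.4274·sin θ = -0.1295
  √(A²+B²)=0.4676;  θ3 = -1.1532+1.8514 ≈ 0.6983

θ₁ = 0.0875, θ₂ = 0.1744, θ₃ = 0.6983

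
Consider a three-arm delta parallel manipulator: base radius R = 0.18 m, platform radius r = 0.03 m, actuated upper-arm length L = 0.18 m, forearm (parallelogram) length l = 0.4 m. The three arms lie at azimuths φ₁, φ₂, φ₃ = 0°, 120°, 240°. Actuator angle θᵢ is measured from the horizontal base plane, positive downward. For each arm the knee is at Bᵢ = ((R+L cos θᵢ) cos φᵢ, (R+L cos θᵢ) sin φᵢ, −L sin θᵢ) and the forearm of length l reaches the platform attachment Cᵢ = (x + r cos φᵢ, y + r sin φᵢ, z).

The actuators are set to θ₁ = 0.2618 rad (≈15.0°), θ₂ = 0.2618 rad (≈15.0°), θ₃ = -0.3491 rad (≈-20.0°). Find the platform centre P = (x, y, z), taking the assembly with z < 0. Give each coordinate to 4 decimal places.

(-0.0258, -0.0446, -0.2357)

arm 1 at φ=0.0°: ρ1 = 0.3239;  O1 = (0.3239, 0.0000, -0.0466)
O2 = (0.3239·cos120.0°, 0.3239·sin120.0°, -0.0466) = (-0.1619, 0.2805, -0.0466)
φ3=240.0°: virtual centre (-0.1596, -0.2764, 0.0616), radius l
|O₂|²−|O₁|² = 0.0000;  |O₃|²−|O₁|² = -0.0014
plane₁₂: -0.9716x+0.5610y+0.0000z = 0.0000
Cramer: x(z) = 0.0007+0.1124z;  y(z) = 0.0013+0.1947z
into |P−O₁|² = l²: 1.0505z² + 0.0210z + -0.0534 = 0;  Δ = 0.2249;  z = -0.2357 or 0.2157 → z<0 root = -0.2357
x = -0.0258, y = -0.0446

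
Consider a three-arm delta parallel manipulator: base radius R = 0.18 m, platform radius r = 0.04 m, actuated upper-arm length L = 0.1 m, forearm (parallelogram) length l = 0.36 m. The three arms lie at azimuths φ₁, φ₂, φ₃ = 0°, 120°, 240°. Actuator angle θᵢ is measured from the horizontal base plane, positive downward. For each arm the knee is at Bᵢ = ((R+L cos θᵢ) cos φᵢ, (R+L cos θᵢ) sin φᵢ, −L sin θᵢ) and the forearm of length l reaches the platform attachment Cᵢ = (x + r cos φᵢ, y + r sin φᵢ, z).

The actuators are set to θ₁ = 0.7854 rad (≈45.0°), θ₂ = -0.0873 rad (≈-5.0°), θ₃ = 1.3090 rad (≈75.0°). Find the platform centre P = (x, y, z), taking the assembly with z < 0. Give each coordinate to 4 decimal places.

(-0.0114, 0.1256, -0.3247)

φ1=0.0°: virtual centre (0.2107, 0.0000, -0.0707), radius l
φ2=120.0°: virtual centre (-0.1198, 0.2075, 0.0087), radius l
arm 3 at φ=240.0°: (R−r)+L cos θ3 = 0.1659;  centre 3 = (-0.0829, -0.1437, -0.0966)
|centre ₂|²−|centre ₁|² = 0.0081;  |centre ₃|²−|centre ₁|² = -0.0126
[-0.6610 0.4150 0.1589]·P = 0.0081;  [-0.5873 -0.2873 -0.0518]·P = -0.0126
Cramer: x(z) = 0.0066+0.0557z;  y(z) = 0.0301-0.2940z
into |P−centre ₁|² = l²: 1.0896z² + 0.1010z + -0.0821 = 0;  Δ = 0.3678;  z = -0.3247 or 0.2320 → z<0 root = -0.3247
x = -0.0114, y = 0.1256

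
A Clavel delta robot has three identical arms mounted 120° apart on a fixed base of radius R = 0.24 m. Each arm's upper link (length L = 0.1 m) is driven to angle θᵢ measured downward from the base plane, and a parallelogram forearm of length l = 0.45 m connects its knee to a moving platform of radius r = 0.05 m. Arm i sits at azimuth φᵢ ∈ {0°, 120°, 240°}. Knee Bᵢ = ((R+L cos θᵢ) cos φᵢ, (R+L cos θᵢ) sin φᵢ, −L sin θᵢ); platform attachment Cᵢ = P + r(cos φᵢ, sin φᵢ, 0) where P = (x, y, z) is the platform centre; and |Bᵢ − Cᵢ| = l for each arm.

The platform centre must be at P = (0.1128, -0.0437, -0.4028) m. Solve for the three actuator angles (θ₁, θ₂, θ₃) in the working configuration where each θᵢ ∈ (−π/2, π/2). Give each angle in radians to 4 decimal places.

θ₁ = -0.0870, θ₂ = 1.2222, θ₃ = 0.7861

φ1=0.0° → target in arm frame (0.1128, -0.0437)
  A cos θ + B sin θ = C:  0.0772·cos θ + -0.4028·sin θ = 0.1119
  θ1 = atan2(B,A) + arccos(C/0.4101) = -0.0870
rotate P by −φ2: (-0.0942, -0.0758, -0.4028)
  e−x'=0.2842;  (l²−L²−(e−x')²−y'²−z²)/2L = -0.2815
  θ2 = atan2(B,A) + arccos(C/0.4930) = 1.2222
arm 3 (φ=240.0°): x'=-0.0186, y'=0.1195
  A cos θ + B sin θ = C:  0.2086·cos θ + -0.4028·sin θ = -0.1377
  γ=atan2(-0.4028,0.2086)=-1.0930;  ψ=arccos(-0.3035)=1.8792;  θ3=γ+ψ≈0.7861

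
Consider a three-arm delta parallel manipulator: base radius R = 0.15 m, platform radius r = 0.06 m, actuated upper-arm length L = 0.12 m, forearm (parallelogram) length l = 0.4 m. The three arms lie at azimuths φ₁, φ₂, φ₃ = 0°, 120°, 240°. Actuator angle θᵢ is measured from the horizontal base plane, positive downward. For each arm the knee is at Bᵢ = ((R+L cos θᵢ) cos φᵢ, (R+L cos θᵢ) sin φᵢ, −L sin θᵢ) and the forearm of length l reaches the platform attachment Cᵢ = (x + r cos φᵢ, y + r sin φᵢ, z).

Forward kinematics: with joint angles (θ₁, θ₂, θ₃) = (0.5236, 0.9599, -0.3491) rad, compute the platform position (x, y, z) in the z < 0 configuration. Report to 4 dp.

(-0.0234, -0.1673, -0.3512)

arm 1 at φ=0.0°: e+L cos θ1 = 0.1939;  O1 = (0.1939, 0.0000, -0.0600)
φ2=120.0°: virtual centre (-0.0794, 0.1376, -0.0983), radius l
arm 3 at φ=240.0°: e+L cos θ3 = 0.2028;  O3 = (-0.1014, -0.1756, 0.0410)
eliminate P² terms by subtracting sphere 1 from 2 and 3
plane₁₂: -0.5467x+0.2751y+-0.0766z = -0.0063
det = 0.3545;  x = 0.0050+0.0810z,  y = -0.0130+0.4393z
quadratic in z: (1.1995)z²+(0.0780)z+(-0.1205)=0, √Δ=0.7645 → z ∈ {-0.3512, 0.2862}; z = -0.3512 (taking z<0)
x = -0.0234, y = -0.1673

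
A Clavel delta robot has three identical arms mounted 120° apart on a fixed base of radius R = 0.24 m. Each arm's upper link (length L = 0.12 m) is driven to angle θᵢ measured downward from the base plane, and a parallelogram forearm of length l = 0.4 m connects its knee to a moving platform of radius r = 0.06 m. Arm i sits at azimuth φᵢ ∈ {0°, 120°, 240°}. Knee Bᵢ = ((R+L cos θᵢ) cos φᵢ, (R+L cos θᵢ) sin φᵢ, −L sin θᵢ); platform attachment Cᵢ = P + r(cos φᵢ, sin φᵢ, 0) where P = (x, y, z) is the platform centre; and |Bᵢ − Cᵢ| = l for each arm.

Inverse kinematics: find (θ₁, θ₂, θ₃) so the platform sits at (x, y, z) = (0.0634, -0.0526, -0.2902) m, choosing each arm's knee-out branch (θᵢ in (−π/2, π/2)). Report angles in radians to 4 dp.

rotate P by −φ1: (0.0634, -0.0526, -0.2902)
  A cos θ + B sin θ = C:  0.1166·cos θ + -0.2902·sin θ = 0.1876
  √(A²+B²)=0.3127;  θ1 = -1.1887+0.9275 ≈ -0.2612
φ2=120.0° → target in arm frame (-0.0773, -0.0286)
  A=0.2573, B=-0.2902, C=(l²−L²−A²−y'²−z²)/(2L)=-0.0234
  γ=atan2(-0.2902,0.2573)=-0.8455;  ψ=arccos(-0.0603)=1.6311;  θ2=γ+ψ≈0.7856
rotate P by −φ3: (0.0139, 0.0812, -0.2902)
  A cos θ + B sin θ = C:  0.1661·cos θ + -0.2902·sin θ = 0.1133
  θ3 = atan2(B,A) + arccos(C/0.3344) = 0.1744

θ₁ = -0.2612, θ₂ = 0.7856, θ₃ = 0.1744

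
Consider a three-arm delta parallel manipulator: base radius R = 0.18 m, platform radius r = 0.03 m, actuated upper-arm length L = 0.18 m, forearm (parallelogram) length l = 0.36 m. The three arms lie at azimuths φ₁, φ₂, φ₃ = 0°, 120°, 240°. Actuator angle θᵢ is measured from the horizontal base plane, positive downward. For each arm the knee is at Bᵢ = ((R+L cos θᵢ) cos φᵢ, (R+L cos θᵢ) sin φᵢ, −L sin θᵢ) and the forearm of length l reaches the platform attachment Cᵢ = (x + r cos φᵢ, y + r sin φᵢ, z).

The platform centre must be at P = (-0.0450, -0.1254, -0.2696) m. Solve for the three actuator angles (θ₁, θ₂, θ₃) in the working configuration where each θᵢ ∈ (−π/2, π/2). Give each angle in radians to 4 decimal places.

θ₁ = 0.8727, θ₂ = 1.0473, θ₃ = -0.1750

rotate P by −φ1: (-0.0450, -0.1254, -0.2696)
  e−x'=0.1950;  (l²−L²−(e−x')²−y'²−z²)/2L = -0.0812
  √(A²+B²)=0.3327;  θ1 = -0.9446+1.8173 ≈ 0.8727
rotate P by −φ2: (-0.0861, 0.1017, -0.2696)
  A=0.2361, B=-0.2696, C=(l²−L²−A²−y'²−z²)/(2L)=-0.1155
  θ2 = atan2(B,A) + arccos(C/0.3584) = 1.0473
rotate P by −φ3: (0.1311, 0.0237, -0.2696)
  e−x'=0.0189;  (l²−L²−(e−x')²−y'²−z²)/2L = 0.0655
  γ=atan2(-0.2696,0.0189)=-1.5008;  ψ=arccos(0.2425)=1.3258;  θ3=γ+ψ≈-0.1750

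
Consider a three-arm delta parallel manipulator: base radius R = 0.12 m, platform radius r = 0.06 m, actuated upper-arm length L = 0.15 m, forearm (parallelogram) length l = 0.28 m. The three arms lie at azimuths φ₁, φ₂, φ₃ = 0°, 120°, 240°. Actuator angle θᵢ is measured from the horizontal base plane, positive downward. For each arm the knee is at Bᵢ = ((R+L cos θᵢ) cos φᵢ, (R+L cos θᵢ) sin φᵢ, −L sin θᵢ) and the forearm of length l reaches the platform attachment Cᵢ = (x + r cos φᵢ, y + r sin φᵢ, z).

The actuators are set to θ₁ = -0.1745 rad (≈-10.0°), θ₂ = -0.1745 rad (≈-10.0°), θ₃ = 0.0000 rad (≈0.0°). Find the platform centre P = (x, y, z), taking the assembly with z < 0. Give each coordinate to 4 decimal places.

(0.0068, 0.0117, -0.1686)

centre 1 = (0.2077·cos0.0°, 0.2077·sin0.0°, 0.0260) = (0.2077, 0.0000, 0.0260)
centre 2 = (0.2077·cos120.0°, 0.2077·sin120.0°, 0.0260) = (-0.1039, 0.1799, 0.0260)
centre 3 = (0.2100·cos240.0°, 0.2100·sin240.0°, 0.0000) = (-0.1050, -0.1819, 0.0000)
|centre ₂|²−|centre ₁|² = 0.0000;  |centre ₃|²−|centre ₁|² = 0.0003
[-0.6232 0.3598 0.0000]·P = 0.0000;  [-0.6254 -0.3637 -0.0521]·P = 0.0003
det = 0.4517;  x = -0.0002+-0.0415z,  y = -0.0004+-0.0719z
sphere 1 gives Az²+Bz+C=0 with A=1.0069, B=-0.0348, C=-0.0345;  B²−4AC=0.1401;  roots -0.1686, 0.2031;  negative root z = -0.1686
x = 0.0068, y = 0.0117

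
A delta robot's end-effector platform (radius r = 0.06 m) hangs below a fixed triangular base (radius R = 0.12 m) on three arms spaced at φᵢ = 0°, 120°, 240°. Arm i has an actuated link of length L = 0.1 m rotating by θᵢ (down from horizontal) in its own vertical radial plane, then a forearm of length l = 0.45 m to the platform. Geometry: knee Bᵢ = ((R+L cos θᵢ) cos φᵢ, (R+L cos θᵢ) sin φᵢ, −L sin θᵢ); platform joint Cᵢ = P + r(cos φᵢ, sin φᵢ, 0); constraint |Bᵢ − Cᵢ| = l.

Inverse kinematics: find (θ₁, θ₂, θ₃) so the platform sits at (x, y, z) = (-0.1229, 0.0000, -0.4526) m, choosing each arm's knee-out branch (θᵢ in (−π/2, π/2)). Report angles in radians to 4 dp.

rotate P by −φ1: (-0.1229, 0.0000, -0.4526)
  e−x'=0.1829;  (l²−L²−(e−x')²−y'²−z²)/2L = -0.2290
  √(A²+B²)=0.4882;  θ1 = -1.1868+2.0591 ≈ 0.8723
rotate P by −φ2: (0.0614, 0.1064, -0.4526)
  e−x'=-0.0014;  (l²−L²−(e−x')²−y'²−z²)/2L = -0.1184
  γ=atan2(-0.4526,-0.0014)=-1.5740;  ψ=arccos(-0.2616)=1.8354;  θ2=γ+ψ≈0.2614
rotate P by −φ3: (0.0615, -0.1064, -0.4526)
  A=-0.0015, B=-0.4526, C=(l²−L²−A²−y'²−z²)/(2L)=-0.1184
  θ3 = atan2(B,A) + arccos(C/0.4526) = 0.2614

θ₁ = 0.8723, θ₂ = 0.2614, θ₃ = 0.2614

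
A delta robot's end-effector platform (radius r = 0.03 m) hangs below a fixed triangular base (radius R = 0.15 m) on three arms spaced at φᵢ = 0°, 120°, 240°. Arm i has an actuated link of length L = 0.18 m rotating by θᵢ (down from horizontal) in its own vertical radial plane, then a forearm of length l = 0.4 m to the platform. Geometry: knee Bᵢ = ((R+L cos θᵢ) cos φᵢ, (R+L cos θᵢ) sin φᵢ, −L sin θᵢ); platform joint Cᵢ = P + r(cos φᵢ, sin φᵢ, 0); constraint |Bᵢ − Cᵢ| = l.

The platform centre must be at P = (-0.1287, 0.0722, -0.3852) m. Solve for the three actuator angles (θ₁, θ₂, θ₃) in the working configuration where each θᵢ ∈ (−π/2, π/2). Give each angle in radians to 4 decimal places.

θ₁ = 1.1345, θ₂ = 0.1744, θ₃ = 0.6979

φ1=0.0° → target in arm frame (-0.1287, 0.0722)
  A=0.2487, B=-0.3852, C=(l²−L²−A²−y'²−z²)/(2L)=-0.2440
  √(A²+B²)=0.4585;  θ1 = -0.9975+2.1320 ≈ 1.1345
rotate P by −φ2: (0.1269, 0.0754, -0.3852)
  A cos θ + B sin θ = C:  -0.0069·cos θ + -0.3852·sin θ = -0.0736
  √(A²+B²)=0.3853;  θ2 = -1.5886+1.7631 ≈ 0.1744
φ3=240.0° → target in arm frame (0.0018, -0.1476)
  A=0.1182, B=-0.3852, C=(l²−L²−A²−y'²−z²)/(2L)=-0.1570
  θ3 = atan2(B,A) + arccos(C/0.4029) = 0.6979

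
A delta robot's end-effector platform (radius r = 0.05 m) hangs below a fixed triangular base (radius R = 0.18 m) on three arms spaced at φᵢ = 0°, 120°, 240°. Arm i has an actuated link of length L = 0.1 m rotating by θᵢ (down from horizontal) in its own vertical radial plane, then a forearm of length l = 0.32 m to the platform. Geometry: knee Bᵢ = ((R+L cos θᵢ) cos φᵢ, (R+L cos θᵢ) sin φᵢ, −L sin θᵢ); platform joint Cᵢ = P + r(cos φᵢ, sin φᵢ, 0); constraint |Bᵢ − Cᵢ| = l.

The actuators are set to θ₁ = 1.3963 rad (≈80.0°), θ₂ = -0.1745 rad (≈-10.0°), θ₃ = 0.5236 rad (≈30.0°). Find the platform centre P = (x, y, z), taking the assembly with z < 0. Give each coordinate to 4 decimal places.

(-0.1212, 0.0486, -0.2656)

arm 1 at φ=0.0°: e+L cos θ1 = 0.1474;  S1 = (0.1474, 0.0000, -0.0985)
S2 = (0.2285·cos120.0°, 0.2285·sin120.0°, 0.0174) = (-0.1142, 0.1979, 0.0174)
φ3=240.0°: virtual centre (-0.1083, -0.1876, -0.0500), radius l
|S₂|²−|S₁|² = 0.0211;  |S₃|²−|S₁|² = 0.0180
linear system: -0.5232x+0.3957y = 0.0211−0.2317z; -0.5113x+-0.3752y = 0.0180−0.0970z
Cramer: x(z) = -0.0377+0.3143z;  y(z) = 0.0034-0.1699z
sphere 1 gives Az²+Bz+C=0 with A=1.1277, B=0.0795, C=-0.0584;  B²−4AC=0.2699;  roots -0.2656, 0.1951;  negative root z = -0.2656
x = -0.1212, y = 0.0486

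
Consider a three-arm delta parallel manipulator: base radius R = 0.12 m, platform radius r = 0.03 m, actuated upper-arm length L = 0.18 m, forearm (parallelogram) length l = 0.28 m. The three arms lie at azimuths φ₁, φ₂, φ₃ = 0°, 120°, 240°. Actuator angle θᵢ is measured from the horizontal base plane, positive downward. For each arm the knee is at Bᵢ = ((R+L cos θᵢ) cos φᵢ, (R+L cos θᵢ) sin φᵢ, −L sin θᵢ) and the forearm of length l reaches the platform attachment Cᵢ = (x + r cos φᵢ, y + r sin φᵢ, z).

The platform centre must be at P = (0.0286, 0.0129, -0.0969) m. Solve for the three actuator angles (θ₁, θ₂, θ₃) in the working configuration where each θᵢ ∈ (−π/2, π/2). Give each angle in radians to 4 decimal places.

θ₁ = -0.3480, θ₂ = 0.1744, θ₃ = 0.4362

rotate P by −φ1: (0.0286, 0.0129, -0.0969)
  e−x'=0.0614;  (l²−L²−(e−x')²−y'²−z²)/2L = 0.0908
  θ1 = atan2(B,A) + arccos(C/0.1147) = -0.3480
rotate P by −φ2: (-0.0031, -0.0312, -0.0969)
  e−x'=0.0931;  (l²−L²−(e−x')²−y'²−z²)/2L = 0.0749
  γ=atan2(-0.0969,0.0931)=-0.8052;  ψ=arccos(0.5573)=0.9797;  θ2=γ+ψ≈0.1744
arm 3 (φ=240.0°): x'=-0.0255, y'=0.0183
  e−x'=0.1155;  (l²−L²−(e−x')²−y'²−z²)/2L = 0.0637
  √(A²+B²)=0.1507;  θ3 = -0.6982+1.1343 ≈ 0.4362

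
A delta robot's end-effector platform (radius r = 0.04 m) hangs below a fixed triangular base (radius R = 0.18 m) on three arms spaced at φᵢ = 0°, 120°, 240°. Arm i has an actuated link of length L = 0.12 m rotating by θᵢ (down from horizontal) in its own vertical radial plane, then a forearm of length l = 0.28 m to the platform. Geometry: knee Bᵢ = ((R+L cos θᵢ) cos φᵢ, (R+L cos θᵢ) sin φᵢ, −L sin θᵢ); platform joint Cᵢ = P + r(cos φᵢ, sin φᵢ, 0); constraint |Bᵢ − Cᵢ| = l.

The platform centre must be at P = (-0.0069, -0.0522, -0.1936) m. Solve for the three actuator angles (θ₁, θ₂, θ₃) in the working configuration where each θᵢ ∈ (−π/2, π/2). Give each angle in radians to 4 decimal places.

rotate P by −φ1: (-0.0069, -0.0522, -0.1936)
  A=0.1469, B=-0.1936, C=(l²−L²−A²−y'²−z²)/(2L)=0.0092
  √(A²+B²)=0.2430;  θ1 = -0.9217+1.5328 ≈ 0.6111
rotate P by −φ2: (-0.0418, 0.0321, -0.1936)
  A cos θ + B sin θ = C:  0.1818·cos θ + -0.1936·sin θ = -0.0314
  √(A²+B²)=0.2655;  θ2 = -0.8169+1.6895 ≈ 0.8725
arm 3 (φ=240.0°): x'=0.0487, y'=0.0201
  A=0.0913, B=-0.1936, C=(l²−L²−A²−y'²−z²)/(2L)=0.0740
  γ=atan2(-0.1936,0.0913)=-1.1299;  ψ=arccos(0.3459)=1.2176;  θ3=γ+ψ≈0.0877

θ₁ = 0.6111, θ₂ = 0.8725, θ₃ = 0.0877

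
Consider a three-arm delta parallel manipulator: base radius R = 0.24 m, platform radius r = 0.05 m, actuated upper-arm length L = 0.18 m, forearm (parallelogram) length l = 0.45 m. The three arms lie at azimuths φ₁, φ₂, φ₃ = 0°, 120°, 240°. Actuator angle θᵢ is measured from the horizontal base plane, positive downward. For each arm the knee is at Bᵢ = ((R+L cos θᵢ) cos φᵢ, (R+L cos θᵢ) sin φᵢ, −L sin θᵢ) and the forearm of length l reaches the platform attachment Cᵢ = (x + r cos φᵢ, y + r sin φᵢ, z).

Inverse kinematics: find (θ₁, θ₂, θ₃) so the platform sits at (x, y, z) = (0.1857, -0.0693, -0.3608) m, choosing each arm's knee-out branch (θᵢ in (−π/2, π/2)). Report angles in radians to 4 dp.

φ1=0.0° → target in arm frame (0.1857, -0.0693)
  A cos θ + B sin θ = C:  0.0043·cos θ + -0.3608·sin θ = 0.0975
  √(A²+B²)=0.3608;  θ1 = -1.5589+1.2972 ≈ -0.2617
rotate P by −φ2: (-0.1529, -0.1262, -0.3608)
  A=0.3429, B=-0.3608, C=(l²−L²−A²−y'²−z²)/(2L)=-0.2599
  θ2 = atan2(B,A) + arccos(C/0.4977) = 1.3092
arm 3 (φ=240.0°): x'=-0.0328, y'=0.1955
  A=0.2228, B=-0.3608, C=(l²−L²−A²−y'²−z²)/(2L)=-0.1332
  √(A²+B²)=0.4241;  θ3 = -1.0175+1.8902 ≈ 0.8727

θ₁ = -0.2617, θ₂ = 1.3092, θ₃ = 0.8727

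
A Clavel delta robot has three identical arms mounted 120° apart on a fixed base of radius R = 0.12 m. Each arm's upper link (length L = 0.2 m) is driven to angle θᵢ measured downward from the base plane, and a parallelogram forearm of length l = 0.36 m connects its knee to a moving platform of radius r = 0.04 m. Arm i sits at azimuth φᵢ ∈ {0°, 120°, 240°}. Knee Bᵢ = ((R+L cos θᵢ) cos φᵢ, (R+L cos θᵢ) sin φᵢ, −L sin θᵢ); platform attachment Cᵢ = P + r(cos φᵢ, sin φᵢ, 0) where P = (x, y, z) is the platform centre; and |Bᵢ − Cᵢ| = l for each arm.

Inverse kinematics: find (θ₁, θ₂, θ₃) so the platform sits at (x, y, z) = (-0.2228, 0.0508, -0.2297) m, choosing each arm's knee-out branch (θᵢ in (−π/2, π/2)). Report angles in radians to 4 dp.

rotate P by −φ1: (-0.2228, 0.0508, -0.2297)
  A=0.3028, B=-0.2297, C=(l²−L²−A²−y'²−z²)/(2L)=-0.1436
  θ1 = atan2(B,A) + arccos(C/0.3801) = 1.3092
arm 2 (φ=120.0°): x'=0.1554, y'=0.1676
  e−x'=-0.0754;  (l²−L²−(e−x')²−y'²−z²)/2L = 0.0077
  γ=atan2(-0.2297,-0.0754)=-1.8879;  ψ=arccos(0.0319)=1.5389;  θ2=γ+ψ≈-0.3490
arm 3 (φ=240.0°): x'=0.0674, y'=-0.2184
  A=0.0126, B=-0.2297, C=(l²−L²−A²−y'²−z²)/(2L)=-0.0275
  √(A²+B²)=0.2300;  θ3 = -1.5160+1.6906 ≈ 0.1746

θ₁ = 1.3092, θ₂ = -0.3490, θ₃ = 0.1746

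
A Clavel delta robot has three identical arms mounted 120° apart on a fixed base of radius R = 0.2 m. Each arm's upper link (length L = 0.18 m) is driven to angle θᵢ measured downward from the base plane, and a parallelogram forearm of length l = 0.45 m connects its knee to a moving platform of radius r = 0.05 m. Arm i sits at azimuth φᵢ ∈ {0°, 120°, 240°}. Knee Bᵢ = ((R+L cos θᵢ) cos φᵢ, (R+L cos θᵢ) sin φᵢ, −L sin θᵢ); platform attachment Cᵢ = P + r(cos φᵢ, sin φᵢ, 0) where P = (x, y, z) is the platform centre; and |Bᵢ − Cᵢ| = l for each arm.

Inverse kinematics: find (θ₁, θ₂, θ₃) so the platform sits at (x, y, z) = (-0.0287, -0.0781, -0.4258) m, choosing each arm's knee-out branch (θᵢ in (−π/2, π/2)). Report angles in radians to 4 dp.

φ1=0.0° → target in arm frame (-0.0287, -0.0781)
  A=0.1787, B=-0.4258, C=(l²−L²−A²−y'²−z²)/(2L)=-0.1368
  γ=atan2(-0.4258,0.1787)=-1.1734;  ψ=arccos(-0.2962)=1.8715;  θ1=γ+ψ≈0.6981
φ2=120.0° → target in arm frame (-0.0533, 0.0639)
  e−x'=0.2033;  (l²−L²−(e−x')²−y'²−z²)/2L = -0.1573
  √(A²+B²)=0.4718;  θ2 = -1.1254+1.9106 ≈ 0.7852
rotate P by −φ3: (0.0820, 0.0142, -0.4258)
  e−x'=0.0680;  (l²−L²−(e−x')²−y'²−z²)/2L = -0.0445
  θ3 = atan2(B,A) + arccos(C/0.4312) = 0.2619

θ₁ = 0.6981, θ₂ = 0.7852, θ₃ = 0.2619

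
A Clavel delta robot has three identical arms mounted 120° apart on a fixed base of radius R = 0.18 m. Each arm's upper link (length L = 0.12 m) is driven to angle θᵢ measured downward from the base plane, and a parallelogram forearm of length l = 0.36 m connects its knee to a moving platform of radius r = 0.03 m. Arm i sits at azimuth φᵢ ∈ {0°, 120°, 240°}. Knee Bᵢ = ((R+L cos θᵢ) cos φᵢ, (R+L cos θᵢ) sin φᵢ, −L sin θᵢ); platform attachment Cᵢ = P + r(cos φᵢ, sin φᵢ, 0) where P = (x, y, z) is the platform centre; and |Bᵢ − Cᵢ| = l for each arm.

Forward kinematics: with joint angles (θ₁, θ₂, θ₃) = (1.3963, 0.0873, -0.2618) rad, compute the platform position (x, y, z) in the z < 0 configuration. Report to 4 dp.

φ1=0.0°: virtual centre (0.1708, 0.0000, -0.1182), radius l
centre 2 = (0.2695·cos120.0°, 0.2695·sin120.0°, -0.0105) = (-0.1348, 0.2334, -0.0105)
φ3=240.0°: virtual centre (-0.1330, -0.2303, 0.0311), radius l
subtract pairs → two planes through P
plane₁₂: -0.6112x+0.4669y+0.2154z = 0.0296
det = 0.5652;  x = -0.0477+0.4221z,  y = 0.0010+0.0912z
into |P−centre ₁|² = l²: 1.1865z² + 0.0520z + -0.0679 = 0;  Δ = 0.3249;  z = -0.2621 or 0.2183 → z<0 root = -0.2621
x = -0.1583, y = -0.0229

(-0.1583, -0.0229, -0.2621)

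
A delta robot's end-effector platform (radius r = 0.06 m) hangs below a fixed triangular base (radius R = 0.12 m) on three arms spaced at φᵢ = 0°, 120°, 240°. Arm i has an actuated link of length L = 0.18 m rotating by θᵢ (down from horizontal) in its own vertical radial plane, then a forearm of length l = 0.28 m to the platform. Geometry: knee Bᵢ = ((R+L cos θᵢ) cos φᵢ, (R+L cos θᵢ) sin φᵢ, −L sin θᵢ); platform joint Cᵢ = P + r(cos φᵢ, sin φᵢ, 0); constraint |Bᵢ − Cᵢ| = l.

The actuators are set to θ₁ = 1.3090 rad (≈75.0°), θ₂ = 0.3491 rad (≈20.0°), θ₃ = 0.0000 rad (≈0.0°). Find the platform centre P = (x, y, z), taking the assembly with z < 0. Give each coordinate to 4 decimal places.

φ1=0.0°: virtual centre (0.1066, 0.0000, -0.1739), radius l
arm 2 at φ=120.0°: e+L cos θ2 = 0.2291;  centre 2 = (-0.1146, 0.1984, -0.0616)
φ3=240.0°: virtual centre (-0.1200, -0.2078, 0.0000), radius l
subtract pairs → two planes through P
plane₁₂: -0.4423x+0.3969y+0.2246z = 0.0147
det = 0.3637;  x = -0.0343+0.6361z,  y = -0.0011+0.1430z
sphere 1 gives Az²+Bz+C=0 with A=1.4251, B=0.1682, C=-0.0283;  B²−4AC=0.1898;  roots -0.2118, 0.0938;  negative root z = -0.2118
x = -0.1690, y = -0.0314

(-0.1690, -0.0314, -0.2118)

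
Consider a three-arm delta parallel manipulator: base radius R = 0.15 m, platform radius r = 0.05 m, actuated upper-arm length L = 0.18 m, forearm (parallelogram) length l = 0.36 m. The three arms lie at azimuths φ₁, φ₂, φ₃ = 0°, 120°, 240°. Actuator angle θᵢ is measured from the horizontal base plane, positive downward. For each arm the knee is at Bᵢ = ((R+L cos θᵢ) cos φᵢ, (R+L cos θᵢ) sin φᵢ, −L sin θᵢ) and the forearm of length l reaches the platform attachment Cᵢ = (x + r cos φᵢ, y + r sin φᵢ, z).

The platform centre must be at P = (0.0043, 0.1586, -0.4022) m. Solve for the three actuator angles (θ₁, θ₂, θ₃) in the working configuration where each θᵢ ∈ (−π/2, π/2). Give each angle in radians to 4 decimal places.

θ₁ = 0.9602, θ₂ = 0.4365, θ₃ = 1.3964

arm 1 (φ=0.0°): x'=0.0043, y'=0.1586
  e−x'=0.0957;  (l²−L²−(e−x')²−y'²−z²)/2L = -0.2747
  θ1 = atan2(B,A) + arccos(C/0.4134) = 0.9602
φ2=120.0° → target in arm frame (0.1352, -0.0830)
  e−x'=-0.0352;  (l²−L²−(e−x')²−y'²−z²)/2L = -0.2019
  θ2 = atan2(B,A) + arccos(C/0.4037) = 0.4365
φ3=240.0° → target in arm frame (-0.1395, -0.0756)
  A cos θ + B sin θ = C:  0.2395·cos θ + -0.4022·sin θ = -0.3545
  θ3 = atan2(B,A) + arccos(C/0.4681) = 1.3964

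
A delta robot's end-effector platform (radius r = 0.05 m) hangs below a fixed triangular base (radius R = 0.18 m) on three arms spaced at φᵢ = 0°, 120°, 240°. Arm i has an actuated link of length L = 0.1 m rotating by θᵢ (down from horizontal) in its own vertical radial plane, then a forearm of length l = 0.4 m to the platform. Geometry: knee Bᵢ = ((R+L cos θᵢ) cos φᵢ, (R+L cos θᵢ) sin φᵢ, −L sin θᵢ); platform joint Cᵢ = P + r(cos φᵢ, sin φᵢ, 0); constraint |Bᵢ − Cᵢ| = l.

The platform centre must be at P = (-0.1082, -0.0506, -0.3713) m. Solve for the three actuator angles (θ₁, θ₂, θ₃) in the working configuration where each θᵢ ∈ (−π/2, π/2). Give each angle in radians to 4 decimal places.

θ₁ = 1.1344, θ₂ = 0.5231, θ₃ = -0.0002

arm 1 (φ=0.0°): x'=-0.1082, y'=-0.0506
  e−x'=0.2382;  (l²−L²−(e−x')²−y'²−z²)/2L = -0.2358
  γ=atan2(-0.3713,0.2382)=-1.0004;  ψ=arccos(-0.5346)=2.1348;  θ1=γ+ψ≈1.1344
arm 2 (φ=120.0°): x'=0.0103, y'=0.1190
  A=0.1197, B=-0.3713, C=(l²−L²−A²−y'²−z²)/(2L)=-0.0818
  √(A²+B²)=0.3901;  θ2 = -1.2589+1.7820 ≈ 0.5231
rotate P by −φ3: (0.0979, -0.0684, -0.3713)
  A cos θ + B sin θ = C:  0.0321·cos θ + -0.3713·sin θ = 0.0321
  θ3 = atan2(B,A) + arccos(C/0.3727) = -0.0002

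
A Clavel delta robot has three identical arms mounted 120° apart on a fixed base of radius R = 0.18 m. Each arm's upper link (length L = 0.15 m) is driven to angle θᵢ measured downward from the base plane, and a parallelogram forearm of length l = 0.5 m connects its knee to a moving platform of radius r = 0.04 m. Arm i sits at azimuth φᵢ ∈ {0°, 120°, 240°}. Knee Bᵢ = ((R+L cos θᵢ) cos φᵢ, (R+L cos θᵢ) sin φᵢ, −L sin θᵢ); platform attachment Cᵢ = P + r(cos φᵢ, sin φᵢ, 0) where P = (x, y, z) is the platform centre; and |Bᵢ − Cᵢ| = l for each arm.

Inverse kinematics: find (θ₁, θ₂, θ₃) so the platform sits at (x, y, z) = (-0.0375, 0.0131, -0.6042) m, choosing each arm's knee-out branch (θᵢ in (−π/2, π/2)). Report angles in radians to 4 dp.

rotate P by −φ1: (-0.0375, 0.0131, -0.6042)
  A cos θ + B sin θ = C:  0.1775·cos θ + -0.6042·sin θ = -0.5641
  γ=atan2(-0.6042,0.1775)=-1.2851;  ψ=arccos(-0.8958)=2.6810;  θ1=γ+ψ≈1.3960
φ2=120.0° → target in arm frame (0.0301, 0.0259)
  A=0.1099, B=-0.6042, C=(l²−L²−A²−y'²−z²)/(2L)=-0.5010
  √(A²+B²)=0.6141;  θ2 = -1.3909+2.5250 ≈ 1.1341
arm 3 (φ=240.0°): x'=0.0074, y'=-0.0390
  A cos θ + B sin θ = C:  0.1326·cos θ + -0.6042·sin θ = -0.5222
  θ3 = atan2(B,A) + arccos(C/0.6186) = 1.2211

θ₁ = 1.3960, θ₂ = 1.1341, θ₃ = 1.2211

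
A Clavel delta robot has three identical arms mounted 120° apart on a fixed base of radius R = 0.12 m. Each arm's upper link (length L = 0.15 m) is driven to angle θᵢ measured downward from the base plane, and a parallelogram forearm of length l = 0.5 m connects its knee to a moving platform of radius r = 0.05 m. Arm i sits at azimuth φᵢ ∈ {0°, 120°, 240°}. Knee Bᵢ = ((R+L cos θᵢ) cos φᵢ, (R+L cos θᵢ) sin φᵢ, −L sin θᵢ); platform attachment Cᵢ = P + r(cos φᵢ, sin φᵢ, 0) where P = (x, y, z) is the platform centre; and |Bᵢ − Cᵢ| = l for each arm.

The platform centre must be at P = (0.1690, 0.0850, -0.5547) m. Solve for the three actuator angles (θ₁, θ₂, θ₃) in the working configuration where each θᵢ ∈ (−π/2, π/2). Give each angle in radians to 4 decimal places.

arm 1 (φ=0.0°): x'=0.1690, y'=0.0850
  A=-0.0990, B=-0.5547, C=(l²−L²−A²−y'²−z²)/(2L)=-0.3241
  √(A²+B²)=0.5635;  θ1 = -1.7474+2.1835 ≈ 0.4361
φ2=120.0° → target in arm frame (-0.0109, -0.1889)
  A=0.0809, B=-0.5547, C=(l²−L²−A²−y'²−z²)/(2L)=-0.4080
  √(A²+B²)=0.5606;  θ2 = -1.4260+2.3860 ≈ 0.9600
φ3=240.0° → target in arm frame (-0.1581, 0.1039)
  A=0.2281, B=-0.5547, C=(l²−L²−A²−y'²−z²)/(2L)=-0.4767
  γ=atan2(-0.5547,0.2281)=-1.1806;  ψ=arccos(-0.7948)=2.4895;  θ3=γ+ψ≈1.3089

θ₁ = 0.4361, θ₂ = 0.9600, θ₃ = 1.3089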